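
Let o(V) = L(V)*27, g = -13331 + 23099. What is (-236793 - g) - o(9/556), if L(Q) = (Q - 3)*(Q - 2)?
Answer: -76270287975/309136 ≈ -2.4672e+5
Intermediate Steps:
g = 9768
L(Q) = (-3 + Q)*(-2 + Q)
o(V) = 162 - 135*V + 27*V² (o(V) = (6 + V² - 5*V)*27 = 162 - 135*V + 27*V²)
(-236793 - g) - o(9/556) = (-236793 - 1*9768) - (162 - 1215/556 + 27*(9/556)²) = (-236793 - 9768) - (162 - 1215/556 + 27*(9*(1/556))²) = -246561 - (162 - 135*9/556 + 27*(9/556)²) = -246561 - (162 - 1215/556 + 27*(81/309136)) = -246561 - (162 - 1215/556 + 2187/309136) = -246561 - 1*49406679/309136 = -246561 - 49406679/309136 = -76270287975/309136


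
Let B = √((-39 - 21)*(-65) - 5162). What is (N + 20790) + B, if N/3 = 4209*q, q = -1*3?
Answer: -17091 + I*√1262 ≈ -17091.0 + 35.525*I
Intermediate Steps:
B = I*√1262 (B = √(-60*(-65) - 5162) = √(3900 - 5162) = √(-1262) = I*√1262 ≈ 35.525*I)
q = -3
N = -37881 (N = 3*(4209*(-3)) = 3*(-12627) = -37881)
(N + 20790) + B = (-37881 + 20790) + I*√1262 = -17091 + I*√1262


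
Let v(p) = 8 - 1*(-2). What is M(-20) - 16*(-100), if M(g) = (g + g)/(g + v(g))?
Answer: 1604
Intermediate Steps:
v(p) = 10 (v(p) = 8 + 2 = 10)
M(g) = 2*g/(10 + g) (M(g) = (g + g)/(g + 10) = (2*g)/(10 + g) = 2*g/(10 + g))
M(-20) - 16*(-100) = 2*(-20)/(10 - 20) - 16*(-100) = 2*(-20)/(-10) - 1*(-1600) = 2*(-20)*(-⅒) + 1600 = 4 + 1600 = 1604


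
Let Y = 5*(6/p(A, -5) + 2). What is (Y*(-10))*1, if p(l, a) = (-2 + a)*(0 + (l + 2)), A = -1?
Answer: -400/7 ≈ -57.143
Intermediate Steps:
p(l, a) = (-2 + a)*(2 + l) (p(l, a) = (-2 + a)*(0 + (2 + l)) = (-2 + a)*(2 + l))
Y = 40/7 (Y = 5*(6/(-4 - 2*(-1) + 2*(-5) - 5*(-1)) + 2) = 5*(6/(-4 + 2 - 10 + 5) + 2) = 5*(6/(-7) + 2) = 5*(6*(-⅐) + 2) = 5*(-6/7 + 2) = 5*(8/7) = 40/7 ≈ 5.7143)
(Y*(-10))*1 = ((40/7)*(-10))*1 = -400/7*1 = -400/7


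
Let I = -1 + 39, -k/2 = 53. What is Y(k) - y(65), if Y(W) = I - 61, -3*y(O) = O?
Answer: -4/3 ≈ -1.3333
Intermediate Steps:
k = -106 (k = -2*53 = -106)
I = 38
y(O) = -O/3
Y(W) = -23 (Y(W) = 38 - 61 = -23)
Y(k) - y(65) = -23 - (-1)*65/3 = -23 - 1*(-65/3) = -23 + 65/3 = -4/3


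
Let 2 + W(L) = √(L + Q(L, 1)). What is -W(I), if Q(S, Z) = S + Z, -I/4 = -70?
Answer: 2 - √561 ≈ -21.685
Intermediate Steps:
I = 280 (I = -4*(-70) = 280)
W(L) = -2 + √(1 + 2*L) (W(L) = -2 + √(L + (L + 1)) = -2 + √(L + (1 + L)) = -2 + √(1 + 2*L))
-W(I) = -(-2 + √(1 + 2*280)) = -(-2 + √(1 + 560)) = -(-2 + √561) = 2 - √561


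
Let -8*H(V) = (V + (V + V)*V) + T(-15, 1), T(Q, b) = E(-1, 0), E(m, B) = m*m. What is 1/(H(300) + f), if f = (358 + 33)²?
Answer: 8/1042747 ≈ 7.6720e-6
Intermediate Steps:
E(m, B) = m²
T(Q, b) = 1 (T(Q, b) = (-1)² = 1)
f = 152881 (f = 391² = 152881)
H(V) = -⅛ - V²/4 - V/8 (H(V) = -((V + (V + V)*V) + 1)/8 = -((V + (2*V)*V) + 1)/8 = -((V + 2*V²) + 1)/8 = -(1 + V + 2*V²)/8 = -⅛ - V²/4 - V/8)
1/(H(300) + f) = 1/((-⅛ - ¼*300² - ⅛*300) + 152881) = 1/((-⅛ - ¼*90000 - 75/2) + 152881) = 1/((-⅛ - 22500 - 75/2) + 152881) = 1/(-180301/8 + 152881) = 1/(1042747/8) = 8/1042747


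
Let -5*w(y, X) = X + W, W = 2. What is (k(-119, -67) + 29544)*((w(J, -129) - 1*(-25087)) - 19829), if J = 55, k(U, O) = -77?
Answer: 778429739/5 ≈ 1.5569e+8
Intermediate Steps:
w(y, X) = -2/5 - X/5 (w(y, X) = -(X + 2)/5 = -(2 + X)/5 = -2/5 - X/5)
(k(-119, -67) + 29544)*((w(J, -129) - 1*(-25087)) - 19829) = (-77 + 29544)*(((-2/5 - 1/5*(-129)) - 1*(-25087)) - 19829) = 29467*(((-2/5 + 129/5) + 25087) - 19829) = 29467*((127/5 + 25087) - 19829) = 29467*(125562/5 - 19829) = 29467*(26417/5) = 778429739/5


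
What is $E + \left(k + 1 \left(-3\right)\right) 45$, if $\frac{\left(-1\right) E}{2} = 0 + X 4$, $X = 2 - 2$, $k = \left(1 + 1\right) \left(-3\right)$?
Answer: $-405$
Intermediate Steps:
$k = -6$ ($k = 2 \left(-3\right) = -6$)
$X = 0$
$E = 0$ ($E = - 2 \left(0 + 0 \cdot 4\right) = - 2 \left(0 + 0\right) = \left(-2\right) 0 = 0$)
$E + \left(k + 1 \left(-3\right)\right) 45 = 0 + \left(-6 + 1 \left(-3\right)\right) 45 = 0 + \left(-6 - 3\right) 45 = 0 - 405 = -405$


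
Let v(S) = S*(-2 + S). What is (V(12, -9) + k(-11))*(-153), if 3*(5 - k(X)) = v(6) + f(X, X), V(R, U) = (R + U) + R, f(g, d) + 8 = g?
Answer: -2805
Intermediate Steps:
f(g, d) = -8 + g
V(R, U) = U + 2*R
k(X) = -⅓ - X/3 (k(X) = 5 - (6*(-2 + 6) + (-8 + X))/3 = 5 - (6*4 + (-8 + X))/3 = 5 - (24 + (-8 + X))/3 = 5 - (16 + X)/3 = 5 + (-16/3 - X/3) = -⅓ - X/3)
(V(12, -9) + k(-11))*(-153) = ((-9 + 2*12) + (-⅓ - ⅓*(-11)))*(-153) = ((-9 + 24) + (-⅓ + 11/3))*(-153) = (15 + 10/3)*(-153) = (55/3)*(-153) = -2805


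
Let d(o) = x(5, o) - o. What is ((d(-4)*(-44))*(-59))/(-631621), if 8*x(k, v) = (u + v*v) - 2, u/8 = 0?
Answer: -14927/631621 ≈ -0.023633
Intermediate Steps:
u = 0 (u = 8*0 = 0)
x(k, v) = -¼ + v²/8 (x(k, v) = ((0 + v*v) - 2)/8 = ((0 + v²) - 2)/8 = (v² - 2)/8 = (-2 + v²)/8 = -¼ + v²/8)
d(o) = -¼ - o + o²/8 (d(o) = (-¼ + o²/8) - o = -¼ - o + o²/8)
((d(-4)*(-44))*(-59))/(-631621) = (((-¼ - 1*(-4) + (⅛)*(-4)²)*(-44))*(-59))/(-631621) = (((-¼ + 4 + (⅛)*16)*(-44))*(-59))*(-1/631621) = (((-¼ + 4 + 2)*(-44))*(-59))*(-1/631621) = (((23/4)*(-44))*(-59))*(-1/631621) = -253*(-59)*(-1/631621) = 14927*(-1/631621) = -14927/631621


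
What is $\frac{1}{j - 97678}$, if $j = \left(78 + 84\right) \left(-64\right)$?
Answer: $- \frac{1}{108046} \approx -9.2553 \cdot 10^{-6}$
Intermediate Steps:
$j = -10368$ ($j = 162 \left(-64\right) = -10368$)
$\frac{1}{j - 97678} = \frac{1}{-10368 - 97678} = \frac{1}{-108046} = - \frac{1}{108046}$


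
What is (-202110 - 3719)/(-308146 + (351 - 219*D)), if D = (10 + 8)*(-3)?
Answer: 205829/295969 ≈ 0.69544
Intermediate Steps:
D = -54 (D = 18*(-3) = -54)
(-202110 - 3719)/(-308146 + (351 - 219*D)) = (-202110 - 3719)/(-308146 + (351 - 219*(-54))) = -205829/(-308146 + (351 + 11826)) = -205829/(-308146 + 12177) = -205829/(-295969) = -205829*(-1/295969) = 205829/295969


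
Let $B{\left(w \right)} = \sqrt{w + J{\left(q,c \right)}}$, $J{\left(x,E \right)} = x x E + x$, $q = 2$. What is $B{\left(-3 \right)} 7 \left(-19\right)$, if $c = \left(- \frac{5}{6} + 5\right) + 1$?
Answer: $- \frac{133 \sqrt{177}}{3} \approx -589.82$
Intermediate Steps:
$c = \frac{31}{6}$ ($c = \left(\left(-5\right) \frac{1}{6} + 5\right) + 1 = \left(- \frac{5}{6} + 5\right) + 1 = \frac{25}{6} + 1 = \frac{31}{6} \approx 5.1667$)
$J{\left(x,E \right)} = x + E x^{2}$ ($J{\left(x,E \right)} = x^{2} E + x = E x^{2} + x = x + E x^{2}$)
$B{\left(w \right)} = \sqrt{\frac{68}{3} + w}$ ($B{\left(w \right)} = \sqrt{w + 2 \left(1 + \frac{31}{6} \cdot 2\right)} = \sqrt{w + 2 \left(1 + \frac{31}{3}\right)} = \sqrt{w + 2 \cdot \frac{34}{3}} = \sqrt{w + \frac{68}{3}} = \sqrt{\frac{68}{3} + w}$)
$B{\left(-3 \right)} 7 \left(-19\right) = \frac{\sqrt{204 + 9 \left(-3\right)}}{3} \cdot 7 \left(-19\right) = \frac{\sqrt{204 - 27}}{3} \cdot 7 \left(-19\right) = \frac{\sqrt{177}}{3} \cdot 7 \left(-19\right) = \frac{7 \sqrt{177}}{3} \left(-19\right) = - \frac{133 \sqrt{177}}{3}$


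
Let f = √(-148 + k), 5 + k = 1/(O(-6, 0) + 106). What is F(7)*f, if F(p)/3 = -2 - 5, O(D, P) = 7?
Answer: -42*I*√488386/113 ≈ -259.75*I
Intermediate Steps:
k = -564/113 (k = -5 + 1/(7 + 106) = -5 + 1/113 = -564/113 ≈ -4.9911)
F(p) = -21 (F(p) = 3*(-2 - 5) = 3*(-7) = -21)
f = 2*I*√488386/113 (f = √(-148 - 564/113) = √(-17288/113) = 2*I*√488386/113 ≈ 12.369*I)
F(7)*f = -42*I*√488386/113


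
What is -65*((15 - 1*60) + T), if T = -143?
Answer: 12220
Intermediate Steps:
-65*((15 - 1*60) + T) = -65*((15 - 1*60) - 143) = -65*((15 - 60) - 143) = -65*(-45 - 143) = -65*(-188) = 12220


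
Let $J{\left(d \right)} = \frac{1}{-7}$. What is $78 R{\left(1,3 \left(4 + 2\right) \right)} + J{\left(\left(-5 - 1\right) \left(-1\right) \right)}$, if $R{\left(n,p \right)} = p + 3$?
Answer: $\frac{11465}{7} \approx 1637.9$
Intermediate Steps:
$J{\left(d \right)} = - \frac{1}{7}$
$R{\left(n,p \right)} = 3 + p$
$78 R{\left(1,3 \left(4 + 2\right) \right)} + J{\left(\left(-5 - 1\right) \left(-1\right) \right)} = 78 \left(3 + 3 \left(4 + 2\right)\right) - \frac{1}{7} = 78 \left(3 + 3 \cdot 6\right) - \frac{1}{7} = 78 \left(3 + 18\right) - \frac{1}{7} = 78 \cdot 21 - \frac{1}{7} = 1638 - \frac{1}{7} = \frac{11465}{7}$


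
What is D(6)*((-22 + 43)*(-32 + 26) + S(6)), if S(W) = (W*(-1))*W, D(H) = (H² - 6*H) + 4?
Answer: -648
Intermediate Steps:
D(H) = 4 + H² - 6*H
S(W) = -W² (S(W) = (-W)*W = -W²)
D(6)*((-22 + 43)*(-32 + 26) + S(6)) = (4 + 6² - 6*6)*((-22 + 43)*(-32 + 26) - 1*6²) = (4 + 36 - 36)*(21*(-6) - 1*36) = 4*(-126 - 36) = 4*(-162) = -648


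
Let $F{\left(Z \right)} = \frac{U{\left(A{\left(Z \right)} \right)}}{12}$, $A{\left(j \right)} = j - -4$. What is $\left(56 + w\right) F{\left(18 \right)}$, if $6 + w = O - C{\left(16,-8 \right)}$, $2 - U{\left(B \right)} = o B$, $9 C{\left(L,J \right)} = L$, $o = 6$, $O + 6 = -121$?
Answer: $\frac{46085}{54} \approx 853.43$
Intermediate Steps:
$O = -127$ ($O = -6 - 121 = -127$)
$A{\left(j \right)} = 4 + j$ ($A{\left(j \right)} = j + 4 = 4 + j$)
$C{\left(L,J \right)} = \frac{L}{9}$
$U{\left(B \right)} = 2 - 6 B$
$w = - \frac{1213}{9}$ ($w = -6 - \left(127 + \frac{1}{9} \cdot 16\right) = -6 - \frac{1159}{9} = - \frac{1213}{9} \approx -134.78$)
$F{\left(Z \right)} = - \frac{11}{6} - \frac{Z}{2}$ ($F{\left(Z \right)} = \frac{2 - 6 \left(4 + Z\right)}{12} = \left(2 - \left(24 + 6 Z\right)\right) \frac{1}{12} = \left(-22 - 6 Z\right) \frac{1}{12} = - \frac{11}{6} - \frac{Z}{2}$)
$\left(56 + w\right) F{\left(18 \right)} = \left(56 - \frac{1213}{9}\right) \left(- \frac{11}{6} - 9\right) = - \frac{709 \left(- \frac{11}{6} - 9\right)}{9} = \left(- \frac{709}{9}\right) \left(- \frac{65}{6}\right) = \frac{46085}{54}$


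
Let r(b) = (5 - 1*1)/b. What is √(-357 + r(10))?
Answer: I*√8915/5 ≈ 18.884*I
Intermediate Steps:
r(b) = 4/b (r(b) = (5 - 1)/b = 4/b)
√(-357 + r(10)) = √(-357 + 4/10) = √(-357 + 4*(⅒)) = √(-357 + ⅖) = √(-1783/5) = I*√8915/5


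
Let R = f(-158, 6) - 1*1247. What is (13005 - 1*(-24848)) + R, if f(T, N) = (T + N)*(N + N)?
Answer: 34782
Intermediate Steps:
f(T, N) = 2*N*(N + T) (f(T, N) = (N + T)*(2*N) = 2*N*(N + T))
R = -3071 (R = 2*6*(6 - 158) - 1*1247 = 2*6*(-152) - 1247 = -1824 - 1247 = -3071)
(13005 - 1*(-24848)) + R = (13005 - 1*(-24848)) - 3071 = (13005 + 24848) - 3071 = 37853 - 3071 = 34782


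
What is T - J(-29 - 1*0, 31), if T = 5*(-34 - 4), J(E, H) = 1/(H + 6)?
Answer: -7031/37 ≈ -190.03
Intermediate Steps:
J(E, H) = 1/(6 + H)
T = -190 (T = 5*(-38) = -190)
T - J(-29 - 1*0, 31) = -190 - 1/(6 + 31) = -190 - 1/37 = -7031/37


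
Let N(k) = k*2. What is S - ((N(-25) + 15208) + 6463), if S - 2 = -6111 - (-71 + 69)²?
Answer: -27734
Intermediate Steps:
N(k) = 2*k
S = -6113 (S = 2 + (-6111 - (-71 + 69)²) = 2 + (-6111 - 1*(-2)²) = 2 + (-6111 - 1*4) = 2 + (-6111 - 4) = 2 - 6115 = -6113)
S - ((N(-25) + 15208) + 6463) = -6113 - ((2*(-25) + 15208) + 6463) = -6113 - ((-50 + 15208) + 6463) = -6113 - (15158 + 6463) = -6113 - 1*21621 = -6113 - 21621 = -27734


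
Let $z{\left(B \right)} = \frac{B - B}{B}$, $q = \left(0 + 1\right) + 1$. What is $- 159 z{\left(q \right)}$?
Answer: $0$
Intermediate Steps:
$q = 2$ ($q = 1 + 1 = 2$)
$z{\left(B \right)} = 0$ ($z{\left(B \right)} = \frac{0}{B} = 0$)
$- 159 z{\left(q \right)} = \left(-159\right) 0 = 0$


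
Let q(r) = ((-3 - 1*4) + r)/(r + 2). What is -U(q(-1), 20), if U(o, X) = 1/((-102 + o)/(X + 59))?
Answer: 79/110 ≈ 0.71818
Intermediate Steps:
q(r) = (-7 + r)/(2 + r) (q(r) = ((-3 - 4) + r)/(2 + r) = (-7 + r)/(2 + r))
U(o, X) = (59 + X)/(-102 + o) (U(o, X) = 1/((-102 + o)/(59 + X)) = (59 + X)/(-102 + o))
-U(q(-1), 20) = -(59 + 20)/(-102 + (-7 - 1)/(2 - 1)) = -79/(-102 - 8/1) = -79/(-102 + 1*(-8)) = -79/(-102 - 8) = -79/(-110) = -(-1)*79/110 = -1*(-79/110) = 79/110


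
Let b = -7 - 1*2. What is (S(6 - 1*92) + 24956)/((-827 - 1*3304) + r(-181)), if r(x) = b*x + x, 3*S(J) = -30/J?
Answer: -1073113/115369 ≈ -9.3016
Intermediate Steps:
b = -9 (b = -7 - 2 = -9)
S(J) = -10/J (S(J) = (-30/J)/3 = -10/J)
r(x) = -8*x (r(x) = -9*x + x = -8*x)
(S(6 - 1*92) + 24956)/((-827 - 1*3304) + r(-181)) = (-10/(6 - 1*92) + 24956)/((-827 - 1*3304) - 8*(-181)) = (-10/(6 - 92) + 24956)/((-827 - 3304) + 1448) = (-10/(-86) + 24956)/(-4131 + 1448) = (-10*(-1/86) + 24956)/(-2683) = (5/43 + 24956)*(-1/2683) = (1073113/43)*(-1/2683) = -1073113/115369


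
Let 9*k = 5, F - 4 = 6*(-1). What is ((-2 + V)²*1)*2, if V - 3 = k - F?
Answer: 2048/81 ≈ 25.284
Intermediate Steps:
F = -2 (F = 4 + 6*(-1) = 4 - 6 = -2)
k = 5/9 (k = (⅑)*5 = 5/9 ≈ 0.55556)
V = 50/9 (V = 3 + (5/9 - 1*(-2)) = 3 + (5/9 + 2) = 3 + 23/9 = 50/9 ≈ 5.5556)
((-2 + V)²*1)*2 = ((-2 + 50/9)²*1)*2 = ((32/9)²*1)*2 = ((1024/81)*1)*2 = (1024/81)*2 = 2048/81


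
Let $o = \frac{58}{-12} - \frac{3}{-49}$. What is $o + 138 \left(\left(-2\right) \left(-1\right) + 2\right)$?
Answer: $\frac{160885}{294} \approx 547.23$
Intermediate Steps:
$o = - \frac{1403}{294}$ ($o = 58 \left(- \frac{1}{12}\right) - - \frac{3}{49} = - \frac{29}{6} + \frac{3}{49} = - \frac{1403}{294} \approx -4.7721$)
$o + 138 \left(\left(-2\right) \left(-1\right) + 2\right) = - \frac{1403}{294} + 138 \left(\left(-2\right) \left(-1\right) + 2\right) = - \frac{1403}{294} + 138 \left(2 + 2\right) = - \frac{1403}{294} + 138 \cdot 4 = - \frac{1403}{294} + 552 = \frac{160885}{294}$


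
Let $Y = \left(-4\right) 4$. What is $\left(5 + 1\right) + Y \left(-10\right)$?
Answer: $166$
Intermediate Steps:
$Y = -16$
$\left(5 + 1\right) + Y \left(-10\right) = \left(5 + 1\right) - -160 = 6 + 160 = 166$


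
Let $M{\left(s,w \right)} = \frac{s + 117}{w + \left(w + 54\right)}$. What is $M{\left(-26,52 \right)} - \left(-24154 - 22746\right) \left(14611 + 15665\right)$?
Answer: $\frac{224351215291}{158} \approx 1.4199 \cdot 10^{9}$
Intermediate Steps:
$M{\left(s,w \right)} = \frac{117 + s}{54 + 2 w}$ ($M{\left(s,w \right)} = \frac{117 + s}{w + \left(54 + w\right)} = \frac{117 + s}{54 + 2 w}$)
$M{\left(-26,52 \right)} - \left(-24154 - 22746\right) \left(14611 + 15665\right) = \frac{117 - 26}{2 \left(27 + 52\right)} - \left(-24154 - 22746\right) \left(14611 + 15665\right) = \frac{1}{2} \cdot \frac{1}{79} \cdot 91 - \left(-46900\right) 30276 = \frac{1}{2} \cdot \frac{1}{79} \cdot 91 - -1419944400 = \frac{91}{158} + 1419944400 = \frac{224351215291}{158}$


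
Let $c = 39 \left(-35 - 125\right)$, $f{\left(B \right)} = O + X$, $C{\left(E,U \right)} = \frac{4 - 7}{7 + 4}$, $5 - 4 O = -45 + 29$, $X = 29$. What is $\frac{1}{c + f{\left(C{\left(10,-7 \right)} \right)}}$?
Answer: $- \frac{4}{24823} \approx -0.00016114$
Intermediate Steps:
$O = \frac{21}{4}$ ($O = \frac{5}{4} - \frac{-45 + 29}{4} = \frac{5}{4} - -4 = \frac{5}{4} + 4 = \frac{21}{4} \approx 5.25$)
$C{\left(E,U \right)} = - \frac{3}{11}$
$f{\left(B \right)} = \frac{137}{4}$ ($f{\left(B \right)} = \frac{21}{4} + 29 = \frac{137}{4}$)
$c = -6240$ ($c = 39 \left(-160\right) = -6240$)
$\frac{1}{c + f{\left(C{\left(10,-7 \right)} \right)}} = \frac{1}{-6240 + \frac{137}{4}} = \frac{1}{- \frac{24823}{4}} = - \frac{4}{24823}$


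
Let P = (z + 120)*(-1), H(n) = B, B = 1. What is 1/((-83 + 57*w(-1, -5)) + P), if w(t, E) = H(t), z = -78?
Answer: -1/68 ≈ -0.014706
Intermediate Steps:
H(n) = 1
w(t, E) = 1
P = -42 (P = (-78 + 120)*(-1) = 42*(-1) = -42)
1/((-83 + 57*w(-1, -5)) + P) = 1/((-83 + 57*1) - 42) = 1/((-83 + 57) - 42) = 1/(-26 - 42) = 1/(-68) = -1/68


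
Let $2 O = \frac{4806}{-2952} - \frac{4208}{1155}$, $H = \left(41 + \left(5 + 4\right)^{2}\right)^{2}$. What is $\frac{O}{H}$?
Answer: $- \frac{998497}{5638654560} \approx -0.00017708$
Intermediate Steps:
$H = 14884$ ($H = \left(41 + 9^{2}\right)^{2} = \left(41 + 81\right)^{2} = 122^{2} = 14884$)
$O = - \frac{998497}{378840}$ ($O = \frac{\frac{4806}{-2952} - \frac{4208}{1155}}{2} = \frac{4806 \left(- \frac{1}{2952}\right) - \frac{4208}{1155}}{2} = \frac{- \frac{267}{164} - \frac{4208}{1155}}{2} = \frac{1}{2} \left(- \frac{998497}{189420}\right) = - \frac{998497}{378840} \approx -2.6357$)
$\frac{O}{H} = - \frac{998497}{378840 \cdot 14884} = \left(- \frac{998497}{378840}\right) \frac{1}{14884} = - \frac{998497}{5638654560}$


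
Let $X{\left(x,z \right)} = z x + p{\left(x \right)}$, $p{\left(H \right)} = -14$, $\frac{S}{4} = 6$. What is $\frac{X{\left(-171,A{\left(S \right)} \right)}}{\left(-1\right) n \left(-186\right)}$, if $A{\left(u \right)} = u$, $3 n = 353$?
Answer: $- \frac{2059}{10943} \approx -0.18816$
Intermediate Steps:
$n = \frac{353}{3}$ ($n = \frac{1}{3} \cdot 353 = \frac{353}{3} \approx 117.67$)
$S = 24$ ($S = 4 \cdot 6 = 24$)
$X{\left(x,z \right)} = -14 + x z$ ($X{\left(x,z \right)} = z x - 14 = x z - 14 = -14 + x z$)
$\frac{X{\left(-171,A{\left(S \right)} \right)}}{\left(-1\right) n \left(-186\right)} = \frac{-14 - 4104}{\left(-1\right) \frac{353}{3} \left(-186\right)} = \frac{-14 - 4104}{\left(-1\right) \left(-21886\right)} = - \frac{4118}{21886} = \left(-4118\right) \frac{1}{21886} = - \frac{2059}{10943}$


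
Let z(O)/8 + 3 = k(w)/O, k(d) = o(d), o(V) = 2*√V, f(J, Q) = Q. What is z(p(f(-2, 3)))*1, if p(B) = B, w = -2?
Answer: -24 + 16*I*√2/3 ≈ -24.0 + 7.5425*I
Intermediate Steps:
k(d) = 2*√d
z(O) = -24 + 16*I*√2/O (z(O) = -24 + 8*((2*√(-2))/O) = -24 + 8*((2*(I*√2))/O) = -24 + 8*((2*I*√2)/O) = -24 + 8*(2*I*√2/O) = -24 + 16*I*√2/O)
z(p(f(-2, 3)))*1 = (-24 + 16*I*√2/3)*1 = -24 + 16*I*√2/3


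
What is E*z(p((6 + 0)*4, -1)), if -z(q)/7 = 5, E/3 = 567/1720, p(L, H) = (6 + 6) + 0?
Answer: -11907/344 ≈ -34.613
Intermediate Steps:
p(L, H) = 12 (p(L, H) = 12 + 0 = 12)
E = 1701/1720 (E = 3*(567/1720) = 1701/1720 ≈ 0.98895)
z(q) = -35 (z(q) = -7*5 = -35)
E*z(p((6 + 0)*4, -1)) = (1701/1720)*(-35) = -11907/344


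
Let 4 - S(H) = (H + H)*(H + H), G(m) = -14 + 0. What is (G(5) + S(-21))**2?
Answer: 3147076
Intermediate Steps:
G(m) = -14
S(H) = 4 - 4*H**2 (S(H) = 4 - (H + H)*(H + H) = 4 - 2*H*2*H = 4 - 4*H**2)
(G(5) + S(-21))**2 = (-14 + (4 - 4*(-21)**2))**2 = (-14 + (4 - 4*441))**2 = (-14 + (4 - 1764))**2 = (-14 - 1760)**2 = (-1774)**2 = 3147076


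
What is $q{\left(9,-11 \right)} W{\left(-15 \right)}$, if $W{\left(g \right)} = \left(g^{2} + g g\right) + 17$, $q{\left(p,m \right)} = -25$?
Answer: $-11675$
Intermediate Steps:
$W{\left(g \right)} = 17 + 2 g^{2}$ ($W{\left(g \right)} = \left(g^{2} + g^{2}\right) + 17 = 2 g^{2} + 17 = 17 + 2 g^{2}$)
$q{\left(9,-11 \right)} W{\left(-15 \right)} = - 25 \left(17 + 2 \left(-15\right)^{2}\right) = - 25 \left(17 + 2 \cdot 225\right) = - 25 \left(17 + 450\right) = \left(-25\right) 467 = -11675$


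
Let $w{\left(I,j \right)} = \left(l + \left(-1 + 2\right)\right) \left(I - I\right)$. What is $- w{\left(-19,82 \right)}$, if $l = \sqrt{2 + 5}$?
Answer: $0$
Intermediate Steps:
$l = \sqrt{7} \approx 2.6458$
$w{\left(I,j \right)} = 0$ ($w{\left(I,j \right)} = \left(\sqrt{7} + \left(-1 + 2\right)\right) \left(I - I\right) = \left(\sqrt{7} + 1\right) 0 = \left(1 + \sqrt{7}\right) 0 = 0$)
$- w{\left(-19,82 \right)} = \left(-1\right) 0 = 0$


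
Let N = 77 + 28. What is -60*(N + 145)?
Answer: -15000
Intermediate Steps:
N = 105
-60*(N + 145) = -60*(105 + 145) = -60*250 = -15000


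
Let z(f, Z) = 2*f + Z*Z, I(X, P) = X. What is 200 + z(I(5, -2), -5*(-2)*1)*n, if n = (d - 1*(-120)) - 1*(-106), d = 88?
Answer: 34740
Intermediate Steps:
n = 314 (n = (88 - 1*(-120)) - 1*(-106) = (88 + 120) + 106 = 208 + 106 = 314)
z(f, Z) = Z**2 + 2*f (z(f, Z) = 2*f + Z**2 = Z**2 + 2*f)
200 + z(I(5, -2), -5*(-2)*1)*n = 200 + ((-5*(-2)*1)**2 + 2*5)*314 = 200 + ((10*1)**2 + 10)*314 = 200 + (10**2 + 10)*314 = 200 + (100 + 10)*314 = 200 + 110*314 = 200 + 34540 = 34740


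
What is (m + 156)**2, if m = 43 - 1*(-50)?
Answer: 62001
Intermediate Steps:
m = 93 (m = 43 + 50 = 93)
(m + 156)**2 = (93 + 156)**2 = 249**2 = 62001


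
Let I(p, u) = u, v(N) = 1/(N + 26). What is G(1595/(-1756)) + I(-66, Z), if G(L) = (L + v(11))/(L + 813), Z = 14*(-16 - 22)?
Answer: -28070090831/52763221 ≈ -532.00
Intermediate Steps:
Z = -532 (Z = 14*(-38) = -532)
v(N) = 1/(26 + N)
G(L) = (1/37 + L)/(813 + L) (G(L) = (L + 1/(26 + 11))/(L + 813) = (L + 1/37)/(813 + L) = (1/37 + L)/(813 + L))
G(1595/(-1756)) + I(-66, Z) = (1/37 + 1595/(-1756))/(813 + 1595/(-1756)) - 532 = (1/37 + 1595*(-1/1756))/(813 + 1595*(-1/1756)) - 532 = (1/37 - 1595/1756)/(813 - 1595/1756) - 532 = -57259/64972/(1426033/1756) - 532 = (1756/1426033)*(-57259/64972) - 532 = -57259/52763221 - 532 = -28070090831/52763221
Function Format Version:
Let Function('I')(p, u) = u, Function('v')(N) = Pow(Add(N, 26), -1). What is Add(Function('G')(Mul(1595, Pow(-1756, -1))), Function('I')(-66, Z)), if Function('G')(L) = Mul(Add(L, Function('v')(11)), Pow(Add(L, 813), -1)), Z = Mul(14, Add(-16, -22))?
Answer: Rational(-28070090831, 52763221) ≈ -532.00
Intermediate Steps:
Z = -532 (Z = Mul(14, -38) = -532)
Function('v')(N) = Pow(Add(26, N), -1)
Function('G')(L) = Mul(Pow(Add(813, L), -1), Add(Rational(1, 37), L)) (Function('G')(L) = Mul(Add(L, Pow(Add(26, 11), -1)), Pow(Add(L, 813), -1)) = Mul(Add(L, Pow(37, -1)), Pow(Add(813, L), -1)) = Mul(Add(L, Rational(1, 37)), Pow(Add(813, L), -1)) = Mul(Add(Rational(1, 37), L), Pow(Add(813, L), -1)) = Mul(Pow(Add(813, L), -1), Add(Rational(1, 37), L)))
Add(Function('G')(Mul(1595, Pow(-1756, -1))), Function('I')(-66, Z)) = Add(Mul(Pow(Add(813, Mul(1595, Pow(-1756, -1))), -1), Add(Rational(1, 37), Mul(1595, Pow(-1756, -1)))), -532) = Add(Mul(Pow(Add(813, Mul(1595, Rational(-1, 1756))), -1), Add(Rational(1, 37), Mul(1595, Rational(-1, 1756)))), -532) = Add(Mul(Pow(Add(813, Rational(-1595, 1756)), -1), Add(Rational(1, 37), Rational(-1595, 1756))), -532) = Add(Mul(Pow(Rational(1426033, 1756), -1), Rational(-57259, 64972)), -532) = Add(Mul(Rational(1756, 1426033), Rational(-57259, 64972)), -532) = Add(Rational(-57259, 52763221), -532) = Rational(-28070090831, 52763221)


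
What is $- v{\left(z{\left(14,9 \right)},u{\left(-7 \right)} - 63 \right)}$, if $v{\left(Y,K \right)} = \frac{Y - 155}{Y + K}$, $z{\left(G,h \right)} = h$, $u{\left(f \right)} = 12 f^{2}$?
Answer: $\frac{73}{267} \approx 0.27341$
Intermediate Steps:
$v{\left(Y,K \right)} = \frac{-155 + Y}{K + Y}$
$- v{\left(z{\left(14,9 \right)},u{\left(-7 \right)} - 63 \right)} = - \frac{-155 + 9}{\left(12 \left(-7\right)^{2} - 63\right) + 9} = - \frac{-146}{\left(12 \cdot 49 - 63\right) + 9} = - \frac{-146}{\left(588 - 63\right) + 9} = - \frac{-146}{525 + 9} = - \frac{-146}{534} = \left(-1\right) \left(- \frac{73}{267}\right) = \frac{73}{267}$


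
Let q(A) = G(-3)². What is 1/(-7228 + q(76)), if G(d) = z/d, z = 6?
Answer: -1/7224 ≈ -0.00013843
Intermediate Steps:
G(d) = 6/d
q(A) = 4 (q(A) = (6/(-3))² = (6*(-⅓))² = (-2)² = 4)
1/(-7228 + q(76)) = 1/(-7228 + 4) = 1/(-7224) = -1/7224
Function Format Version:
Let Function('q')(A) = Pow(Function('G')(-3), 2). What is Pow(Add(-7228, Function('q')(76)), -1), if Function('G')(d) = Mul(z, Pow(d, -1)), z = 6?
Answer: Rational(-1, 7224) ≈ -0.00013843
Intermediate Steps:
Function('G')(d) = Mul(6, Pow(d, -1))
Function('q')(A) = 4 (Function('q')(A) = Pow(Mul(6, Pow(-3, -1)), 2) = Pow(Mul(6, Rational(-1, 3)), 2) = Pow(-2, 2) = 4)
Pow(Add(-7228, Function('q')(76)), -1) = Pow(Add(-7228, 4), -1) = Pow(-7224, -1) = Rational(-1, 7224)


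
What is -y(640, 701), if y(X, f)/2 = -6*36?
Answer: 432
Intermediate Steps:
y(X, f) = -432 (y(X, f) = 2*(-6*36) = 2*(-216) = -432)
-y(640, 701) = -1*(-432) = 432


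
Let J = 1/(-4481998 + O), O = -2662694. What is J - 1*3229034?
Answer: -23070453387529/7144692 ≈ -3.2290e+6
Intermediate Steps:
J = -1/7144692 (J = 1/(-4481998 - 2662694) = 1/(-7144692) = -1/7144692 ≈ -1.3996e-7)
J - 1*3229034 = -1/7144692 - 1*3229034 = -1/7144692 - 3229034 = -23070453387529/7144692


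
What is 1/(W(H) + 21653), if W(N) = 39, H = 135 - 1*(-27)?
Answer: 1/21692 ≈ 4.6100e-5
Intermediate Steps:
H = 162 (H = 135 + 27 = 162)
1/(W(H) + 21653) = 1/(39 + 21653) = 1/21692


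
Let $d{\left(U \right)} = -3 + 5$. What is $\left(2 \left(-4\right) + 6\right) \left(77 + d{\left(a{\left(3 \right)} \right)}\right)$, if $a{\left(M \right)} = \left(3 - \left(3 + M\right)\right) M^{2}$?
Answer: $-158$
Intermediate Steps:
$a{\left(M \right)} = - M^{3}$ ($a{\left(M \right)} = - M M^{2} = - M^{3}$)
$d{\left(U \right)} = 2$
$\left(2 \left(-4\right) + 6\right) \left(77 + d{\left(a{\left(3 \right)} \right)}\right) = \left(2 \left(-4\right) + 6\right) \left(77 + 2\right) = \left(-8 + 6\right) 79 = \left(-2\right) 79 = -158$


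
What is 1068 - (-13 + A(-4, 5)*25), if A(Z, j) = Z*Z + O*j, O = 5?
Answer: 56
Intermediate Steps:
A(Z, j) = Z**2 + 5*j (A(Z, j) = Z*Z + 5*j = Z**2 + 5*j)
1068 - (-13 + A(-4, 5)*25) = 1068 - (-13 + ((-4)**2 + 5*5)*25) = 1068 - (-13 + (16 + 25)*25) = 1068 - (-13 + 41*25) = 1068 - (-13 + 1025) = 1068 - 1*1012 = 1068 - 1012 = 56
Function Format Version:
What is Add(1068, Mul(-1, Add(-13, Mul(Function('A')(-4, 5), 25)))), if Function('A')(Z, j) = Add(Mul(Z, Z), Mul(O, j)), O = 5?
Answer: 56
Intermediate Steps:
Function('A')(Z, j) = Add(Pow(Z, 2), Mul(5, j)) (Function('A')(Z, j) = Add(Mul(Z, Z), Mul(5, j)) = Add(Pow(Z, 2), Mul(5, j)))
Add(1068, Mul(-1, Add(-13, Mul(Function('A')(-4, 5), 25)))) = Add(1068, Mul(-1, Add(-13, Mul(Add(Pow(-4, 2), Mul(5, 5)), 25)))) = Add(1068, Mul(-1, Add(-13, Mul(Add(16, 25), 25)))) = Add(1068, Mul(-1, Add(-13, Mul(41, 25)))) = Add(1068, Mul(-1, Add(-13, 1025))) = Add(1068, Mul(-1, 1012)) = Add(1068, -1012) = 56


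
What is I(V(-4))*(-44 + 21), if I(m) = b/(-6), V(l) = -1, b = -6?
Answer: -23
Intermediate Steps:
I(m) = 1 (I(m) = -6/(-6) = -6*(-1/6) = 1)
I(V(-4))*(-44 + 21) = 1*(-44 + 21) = 1*(-23) = -23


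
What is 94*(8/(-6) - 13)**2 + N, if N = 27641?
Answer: 422575/9 ≈ 46953.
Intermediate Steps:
94*(8/(-6) - 13)**2 + N = 94*(8/(-6) - 13)**2 + 27641 = 94*(8*(-1/6) - 13)**2 + 27641 = 94*(-4/3 - 13)**2 + 27641 = 94*(-43/3)**2 + 27641 = 94*(1849/9) + 27641 = 173806/9 + 27641 = 422575/9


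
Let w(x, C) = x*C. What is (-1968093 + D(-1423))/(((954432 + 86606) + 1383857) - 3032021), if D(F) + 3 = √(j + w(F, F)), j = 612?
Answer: 3984/1229 - 23*√3829/607126 ≈ 3.2393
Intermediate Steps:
w(x, C) = C*x
D(F) = -3 + √(612 + F²) (D(F) = -3 + √(612 + F*F) = -3 + √(612 + F²))
(-1968093 + D(-1423))/(((954432 + 86606) + 1383857) - 3032021) = (-1968093 + (-3 + √(612 + (-1423)²)))/(((954432 + 86606) + 1383857) - 3032021) = (-1968093 + (-3 + √(612 + 2024929)))/((1041038 + 1383857) - 3032021) = (-1968093 + (-3 + √2025541))/(2424895 - 3032021) = (-1968093 + (-3 + 23*√3829))/(-607126) = (-1968096 + 23*√3829)*(-1/607126) = 3984/1229 - 23*√3829/607126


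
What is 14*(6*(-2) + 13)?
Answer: 14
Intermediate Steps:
14*(6*(-2) + 13) = 14*(-12 + 13) = 14*1 = 14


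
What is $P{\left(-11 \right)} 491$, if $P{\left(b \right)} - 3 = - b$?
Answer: $6874$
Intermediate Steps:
$P{\left(b \right)} = 3 - b$
$P{\left(-11 \right)} 491 = \left(3 - -11\right) 491 = \left(3 + 11\right) 491 = 14 \cdot 491 = 6874$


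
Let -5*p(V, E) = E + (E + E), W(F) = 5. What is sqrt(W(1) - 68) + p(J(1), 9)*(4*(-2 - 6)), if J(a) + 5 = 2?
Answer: 864/5 + 3*I*sqrt(7) ≈ 172.8 + 7.9373*I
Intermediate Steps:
J(a) = -3 (J(a) = -5 + 2 = -3)
p(V, E) = -3*E/5 (p(V, E) = -(E + (E + E))/5 = -(E + 2*E)/5 = -3*E/5)
sqrt(W(1) - 68) + p(J(1), 9)*(4*(-2 - 6)) = sqrt(5 - 68) + (-3/5*9)*(4*(-2 - 6)) = sqrt(-63) - 108*(-8)/5 = 3*I*sqrt(7) - 27/5*(-32) = 3*I*sqrt(7) + 864/5 = 864/5 + 3*I*sqrt(7)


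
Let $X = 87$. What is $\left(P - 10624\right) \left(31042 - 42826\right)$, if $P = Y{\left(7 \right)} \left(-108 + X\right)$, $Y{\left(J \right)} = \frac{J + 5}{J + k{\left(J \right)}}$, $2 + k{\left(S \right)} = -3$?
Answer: $126678000$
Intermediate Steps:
$k{\left(S \right)} = -5$ ($k{\left(S \right)} = -2 - 3 = -5$)
$Y{\left(J \right)} = \frac{5 + J}{-5 + J}$ ($Y{\left(J \right)} = \frac{J + 5}{J - 5} = \frac{5 + J}{-5 + J}$)
$P = -126$ ($P = \frac{5 + 7}{-5 + 7} \left(-108 + 87\right) = \frac{1}{2} \cdot 12 \left(-21\right) = 6 \left(-21\right) = -126$)
$\left(P - 10624\right) \left(31042 - 42826\right) = \left(-126 - 10624\right) \left(31042 - 42826\right) = \left(-10750\right) \left(-11784\right) = 126678000$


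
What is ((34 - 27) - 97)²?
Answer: 8100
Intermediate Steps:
((34 - 27) - 97)² = (7 - 97)² = (-90)² = 8100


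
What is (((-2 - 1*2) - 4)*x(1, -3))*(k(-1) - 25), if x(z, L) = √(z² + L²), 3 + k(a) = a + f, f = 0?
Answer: 232*√10 ≈ 733.65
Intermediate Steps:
k(a) = -3 + a (k(a) = -3 + (a + 0) = -3 + a)
x(z, L) = √(L² + z²)
(((-2 - 1*2) - 4)*x(1, -3))*(k(-1) - 25) = (((-2 - 1*2) - 4)*√((-3)² + 1²))*((-3 - 1) - 25) = (((-2 - 2) - 4)*√(9 + 1))*(-4 - 25) = ((-4 - 4)*√10)*(-29) = -8*√10*(-29) = 232*√10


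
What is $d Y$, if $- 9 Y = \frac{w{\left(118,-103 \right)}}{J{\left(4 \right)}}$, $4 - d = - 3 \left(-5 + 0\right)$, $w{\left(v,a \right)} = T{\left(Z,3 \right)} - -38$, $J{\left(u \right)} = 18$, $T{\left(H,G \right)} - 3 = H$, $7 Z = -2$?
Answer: $\frac{1045}{378} \approx 2.7645$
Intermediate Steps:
$Z = - \frac{2}{7}$ ($Z = \frac{1}{7} \left(-2\right) = - \frac{2}{7} \approx -0.28571$)
$T{\left(H,G \right)} = 3 + H$
$w{\left(v,a \right)} = \frac{285}{7}$ ($w{\left(v,a \right)} = \left(3 - \frac{2}{7}\right) - -38 = \frac{19}{7} + 38 = \frac{285}{7}$)
$d = -11$ ($d = 4 - - 3 \left(-5 + 0\right) = 4 - \left(-3\right) \left(-5\right) = 4 - 15 = -11$)
$Y = - \frac{95}{378}$ ($Y = - \frac{\frac{285}{7} \cdot \frac{1}{18}}{9} = \left(- \frac{1}{9}\right) \frac{95}{42} = - \frac{95}{378} \approx -0.25132$)
$d Y = \left(-11\right) \left(- \frac{95}{378}\right) = \frac{1045}{378}$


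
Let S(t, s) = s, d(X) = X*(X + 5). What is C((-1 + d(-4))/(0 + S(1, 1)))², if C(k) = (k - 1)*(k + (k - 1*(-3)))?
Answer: 1764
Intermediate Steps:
d(X) = X*(5 + X)
C(k) = (-1 + k)*(3 + 2*k) (C(k) = (-1 + k)*(k + (k + 3)) = (-1 + k)*(k + (3 + k)) = (-1 + k)*(3 + 2*k))
C((-1 + d(-4))/(0 + S(1, 1)))² = (-3 + (-1 - 4*(5 - 4))/(0 + 1) + 2*((-1 - 4*(5 - 4))/(0 + 1))²)² = (-3 + (-1 - 4*1)/1 + 2*((-1 - 4*1)/1)²)² = (-3 + (-1 - 4)*1 + 2*((-1 - 4)*1)²)² = (-3 - 5*1 + 2*(-5*1)²)² = (-3 - 5 + 2*(-5)²)² = (-3 - 5 + 2*25)² = (-3 - 5 + 50)² = 42² = 1764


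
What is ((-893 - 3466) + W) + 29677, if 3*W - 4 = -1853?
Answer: 74105/3 ≈ 24702.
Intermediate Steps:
W = -1849/3 (W = 4/3 + (⅓)*(-1853) = 4/3 - 1853/3 = -1849/3 ≈ -616.33)
((-893 - 3466) + W) + 29677 = ((-893 - 3466) - 1849/3) + 29677 = (-4359 - 1849/3) + 29677 = -14926/3 + 29677 = 74105/3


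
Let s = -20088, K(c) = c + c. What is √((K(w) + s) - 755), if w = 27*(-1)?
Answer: I*√20897 ≈ 144.56*I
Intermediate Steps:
w = -27
K(c) = 2*c
√((K(w) + s) - 755) = √((2*(-27) - 20088) - 755) = √((-54 - 20088) - 755) = √(-20142 - 755) = √(-20897) = I*√20897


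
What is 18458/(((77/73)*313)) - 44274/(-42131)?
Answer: 5257799048/92309021 ≈ 56.959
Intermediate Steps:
18458/(((77/73)*313)) - 44274/(-42131) = 18458/(((77*(1/73))*313)) - 44274*(-1/42131) = 18458/(((77/73)*313)) + 44274/42131 = 18458/(24101/73) + 44274/42131 = 18458*(73/24101) + 44274/42131 = 122494/2191 + 44274/42131 = 5257799048/92309021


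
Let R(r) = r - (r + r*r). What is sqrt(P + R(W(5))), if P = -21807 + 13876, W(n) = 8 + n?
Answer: 90*I ≈ 90.0*I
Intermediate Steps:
R(r) = -r**2 (R(r) = r - (r + r**2) = r + (-r - r**2) = -r**2)
P = -7931
sqrt(P + R(W(5))) = sqrt(-7931 - (8 + 5)**2) = sqrt(-7931 - 1*13**2) = sqrt(-7931 - 1*169) = sqrt(-7931 - 169) = sqrt(-8100) = 90*I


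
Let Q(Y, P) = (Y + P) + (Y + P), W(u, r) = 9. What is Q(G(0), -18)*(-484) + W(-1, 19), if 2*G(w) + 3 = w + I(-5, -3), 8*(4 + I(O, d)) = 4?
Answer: 20579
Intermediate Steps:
I(O, d) = -7/2 (I(O, d) = -4 + (1/8)*4 = -4 + 1/2 = -7/2)
G(w) = -13/4 + w/2 (G(w) = -3/2 + (w - 7/2)/2 = -3/2 + (-7/2 + w)/2 = -3/2 + (-7/4 + w/2) = -13/4 + w/2)
Q(Y, P) = 2*P + 2*Y (Q(Y, P) = (P + Y) + (P + Y) = 2*P + 2*Y)
Q(G(0), -18)*(-484) + W(-1, 19) = (2*(-18) + 2*(-13/4 + (1/2)*0))*(-484) + 9 = (-36 + 2*(-13/4 + 0))*(-484) + 9 = (-36 + 2*(-13/4))*(-484) + 9 = (-36 - 13/2)*(-484) + 9 = -85/2*(-484) + 9 = 20570 + 9 = 20579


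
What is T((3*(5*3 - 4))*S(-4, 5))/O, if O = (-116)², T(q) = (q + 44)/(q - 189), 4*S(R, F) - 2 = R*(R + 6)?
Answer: 11/6418512 ≈ 1.7138e-6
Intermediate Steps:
S(R, F) = ½ + R*(6 + R)/4 (S(R, F) = ½ + (R*(R + 6))/4 = ½ + (R*(6 + R))/4 = ½ + R*(6 + R)/4)
T(q) = (44 + q)/(-189 + q)
O = 13456
T((3*(5*3 - 4))*S(-4, 5))/O = ((44 + (3*(5*3 - 4))*(½ + (¼)*(-4)² + (3/2)*(-4)))/(-189 + (3*(5*3 - 4))*(½ + (¼)*(-4)² + (3/2)*(-4))))/13456 = ((44 + (3*(15 - 4))*(½ + (¼)*16 - 6))/(-189 + (3*(15 - 4))*(½ + (¼)*16 - 6)))*(1/13456) = ((44 + (3*11)*(½ + 4 - 6))/(-189 + (3*11)*(½ + 4 - 6)))*(1/13456) = ((44 + 33*(-3/2))/(-189 + 33*(-3/2)))*(1/13456) = ((44 - 99/2)/(-189 - 99/2))*(1/13456) = (-11/2/(-477/2))*(1/13456) = -2/477*(-11/2)*(1/13456) = (11/477)*(1/13456) = 11/6418512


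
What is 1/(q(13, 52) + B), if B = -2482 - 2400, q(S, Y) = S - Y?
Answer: -1/4921 ≈ -0.00020321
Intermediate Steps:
B = -4882
1/(q(13, 52) + B) = 1/((13 - 1*52) - 4882) = 1/((13 - 52) - 4882) = 1/(-39 - 4882) = 1/(-4921) = -1/4921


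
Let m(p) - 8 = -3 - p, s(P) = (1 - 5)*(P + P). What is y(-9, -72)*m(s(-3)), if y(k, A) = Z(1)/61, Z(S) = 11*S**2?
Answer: -209/61 ≈ -3.4262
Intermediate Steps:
y(k, A) = 11/61 (y(k, A) = (11*1**2)/61 = (11*1)*(1/61) = 11*(1/61) = 11/61)
s(P) = -8*P
m(p) = 5 - p (m(p) = 8 + (-3 - p) = 5 - p)
y(-9, -72)*m(s(-3)) = 11*(5 - (-8)*(-3))/61 = 11*(5 - 1*24)/61 = 11*(5 - 24)/61 = (11/61)*(-19) = -209/61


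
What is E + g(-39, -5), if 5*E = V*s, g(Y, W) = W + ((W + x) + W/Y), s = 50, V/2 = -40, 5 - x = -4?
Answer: -31234/39 ≈ -800.87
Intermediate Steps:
x = 9 (x = 5 - 1*(-4) = 5 + 4 = 9)
V = -80 (V = 2*(-40) = -80)
g(Y, W) = 9 + 2*W + W/Y (g(Y, W) = W + ((W + 9) + W/Y) = W + ((9 + W) + W/Y) = W + (9 + W + W/Y) = 9 + 2*W + W/Y)
E = -800 (E = (-80*50)/5 = (⅕)*(-4000) = -800)
E + g(-39, -5) = -800 + (9 + 2*(-5) - 5/(-39)) = -800 + (9 - 10 - 5*(-1/39)) = -800 + (9 - 10 + 5/39) = -800 - 34/39 = -31234/39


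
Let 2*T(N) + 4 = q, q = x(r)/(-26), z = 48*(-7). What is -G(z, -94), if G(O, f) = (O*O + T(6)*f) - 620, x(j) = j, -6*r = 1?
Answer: -17544337/156 ≈ -1.1246e+5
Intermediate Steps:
r = -1/6 (r = -1/6*1 = -1/6 ≈ -0.16667)
z = -336
q = 1/156 (q = -1/6/(-26) = -1/6*(-1/26) = 1/156 ≈ 0.0064103)
T(N) = -623/312 (T(N) = -2 + (1/2)*(1/156) = -2 + 1/312 = -623/312)
G(O, f) = -620 + O**2 - 623*f/312 (G(O, f) = (O*O - 623*f/312) - 620 = (O**2 - 623*f/312) - 620 = -620 + O**2 - 623*f/312)
-G(z, -94) = -(-620 + (-336)**2 - 623/312*(-94)) = -(-620 + 112896 + 29281/156) = -1*17544337/156 = -17544337/156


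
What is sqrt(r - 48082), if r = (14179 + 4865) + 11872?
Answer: I*sqrt(17166) ≈ 131.02*I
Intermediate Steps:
r = 30916 (r = 19044 + 11872 = 30916)
sqrt(r - 48082) = sqrt(30916 - 48082) = sqrt(-17166) = I*sqrt(17166)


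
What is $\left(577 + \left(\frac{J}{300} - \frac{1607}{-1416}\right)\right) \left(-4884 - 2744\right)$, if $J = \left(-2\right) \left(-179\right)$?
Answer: $- \frac{13036391211}{2950} \approx -4.4191 \cdot 10^{6}$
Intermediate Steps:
$J = 358$
$\left(577 + \left(\frac{J}{300} - \frac{1607}{-1416}\right)\right) \left(-4884 - 2744\right) = \left(577 + \left(\frac{358}{300} - \frac{1607}{-1416}\right)\right) \left(-4884 - 2744\right) = \left(577 + \left(358 \cdot \frac{1}{300} - - \frac{1607}{1416}\right)\right) \left(-7628\right) = \left(577 + \left(\frac{179}{150} + \frac{1607}{1416}\right)\right) \left(-7628\right) = \left(577 + \frac{27473}{11800}\right) \left(-7628\right) = \frac{6836073}{11800} \left(-7628\right) = - \frac{13036391211}{2950}$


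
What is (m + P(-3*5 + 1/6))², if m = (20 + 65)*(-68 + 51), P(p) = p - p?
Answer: 2088025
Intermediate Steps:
P(p) = 0
m = -1445 (m = 85*(-17) = -1445)
(m + P(-3*5 + 1/6))² = (-1445 + 0)² = (-1445)² = 2088025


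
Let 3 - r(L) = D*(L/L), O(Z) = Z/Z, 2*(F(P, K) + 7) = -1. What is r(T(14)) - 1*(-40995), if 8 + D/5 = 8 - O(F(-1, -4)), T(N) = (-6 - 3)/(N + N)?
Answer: 41003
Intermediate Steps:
T(N) = -9/(2*N) (T(N) = -9*1/(2*N) = -9/(2*N))
F(P, K) = -15/2 (F(P, K) = -7 + (½)*(-1) = -7 - ½ = -15/2)
O(Z) = 1
D = -5 (D = -40 + 5*(8 - 1*1) = -40 + 5*(8 - 1) = -40 + 5*7 = -40 + 35 = -5)
r(L) = 8 (r(L) = 3 - (-5)*L/L = 3 - (-5) = 3 - 1*(-5) = 3 + 5 = 8)
r(T(14)) - 1*(-40995) = 8 - 1*(-40995) = 8 + 40995 = 41003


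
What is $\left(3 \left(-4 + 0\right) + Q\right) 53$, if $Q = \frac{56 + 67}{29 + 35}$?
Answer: $- \frac{34185}{64} \approx -534.14$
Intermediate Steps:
$Q = \frac{123}{64} \approx 1.9219$
$\left(3 \left(-4 + 0\right) + Q\right) 53 = \left(3 \left(-4 + 0\right) + \frac{123}{64}\right) 53 = \left(3 \left(-4\right) + \frac{123}{64}\right) 53 = \left(-12 + \frac{123}{64}\right) 53 = \left(- \frac{645}{64}\right) 53 = - \frac{34185}{64}$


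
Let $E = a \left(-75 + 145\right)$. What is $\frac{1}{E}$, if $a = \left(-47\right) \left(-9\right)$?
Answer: $\frac{1}{29610} \approx 3.3772 \cdot 10^{-5}$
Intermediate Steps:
$a = 423$
$E = 29610$ ($E = 423 \left(-75 + 145\right) = 423 \cdot 70 = 29610$)
$\frac{1}{E} = \frac{1}{29610}$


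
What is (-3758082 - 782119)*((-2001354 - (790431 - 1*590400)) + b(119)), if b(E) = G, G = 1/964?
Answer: 9634920080222939/964 ≈ 9.9947e+12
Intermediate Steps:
G = 1/964 ≈ 0.0010373
b(E) = 1/964
(-3758082 - 782119)*((-2001354 - (790431 - 1*590400)) + b(119)) = (-3758082 - 782119)*((-2001354 - (790431 - 1*590400)) + 1/964) = -4540201*((-2001354 - (790431 - 590400)) + 1/964) = -4540201*((-2001354 - 1*200031) + 1/964) = -4540201*((-2001354 - 200031) + 1/964) = -4540201*(-2201385 + 1/964) = -4540201*(-2122135139/964) = 9634920080222939/964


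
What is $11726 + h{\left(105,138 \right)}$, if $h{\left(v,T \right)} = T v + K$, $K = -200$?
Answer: $26016$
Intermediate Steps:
$h{\left(v,T \right)} = -200 + T v$ ($h{\left(v,T \right)} = T v - 200 = -200 + T v$)
$11726 + h{\left(105,138 \right)} = 11726 + \left(-200 + 138 \cdot 105\right) = 11726 + \left(-200 + 14490\right) = 11726 + 14290 = 26016$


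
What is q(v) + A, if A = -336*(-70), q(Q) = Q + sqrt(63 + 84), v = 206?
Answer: 23726 + 7*sqrt(3) ≈ 23738.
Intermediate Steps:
q(Q) = Q + 7*sqrt(3) (q(Q) = Q + sqrt(147) = Q + 7*sqrt(3))
A = 23520 (A = -84*(-280) = 23520)
q(v) + A = (206 + 7*sqrt(3)) + 23520 = 23726 + 7*sqrt(3)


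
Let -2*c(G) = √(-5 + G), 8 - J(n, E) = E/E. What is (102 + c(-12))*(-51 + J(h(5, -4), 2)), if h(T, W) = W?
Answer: -4488 + 22*I*√17 ≈ -4488.0 + 90.708*I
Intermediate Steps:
J(n, E) = 7 (J(n, E) = 8 - E/E = 8 - 1*1 = 8 - 1 = 7)
c(G) = -√(-5 + G)/2
(102 + c(-12))*(-51 + J(h(5, -4), 2)) = (102 - √(-5 - 12)/2)*(-51 + 7) = (102 - I*√17/2)*(-44) = -4488 + 22*I*√17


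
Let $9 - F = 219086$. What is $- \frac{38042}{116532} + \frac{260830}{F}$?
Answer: $- \frac{19364584397}{12764740482} \approx -1.517$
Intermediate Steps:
$F = -219077$ ($F = 9 - 219086 = -219077$)
$- \frac{38042}{116532} + \frac{260830}{F} = - \frac{38042}{116532} + \frac{260830}{-219077} = \left(-38042\right) \frac{1}{116532} + 260830 \left(- \frac{1}{219077}\right) = - \frac{19021}{58266} - \frac{260830}{219077} = - \frac{19364584397}{12764740482}$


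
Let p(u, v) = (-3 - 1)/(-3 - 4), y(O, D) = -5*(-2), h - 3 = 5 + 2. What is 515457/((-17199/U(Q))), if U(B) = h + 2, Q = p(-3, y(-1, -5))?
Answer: -229092/637 ≈ -359.64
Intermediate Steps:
h = 10 (h = 3 + (5 + 2) = 3 + 7 = 10)
y(O, D) = 10
p(u, v) = 4/7 (p(u, v) = -4/(-7) = -4*(-⅐) = 4/7)
Q = 4/7 ≈ 0.57143
U(B) = 12 (U(B) = 10 + 2 = 12)
515457/((-17199/U(Q))) = 515457/((-17199/12)) = 515457/(((1/12)*(-17199))) = 515457/(-5733/4) = 515457*(-4/5733) = -229092/637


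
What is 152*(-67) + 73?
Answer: -10111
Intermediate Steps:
152*(-67) + 73 = -10184 + 73 = -10111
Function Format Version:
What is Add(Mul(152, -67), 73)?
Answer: -10111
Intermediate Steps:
Add(Mul(152, -67), 73) = Add(-10184, 73) = -10111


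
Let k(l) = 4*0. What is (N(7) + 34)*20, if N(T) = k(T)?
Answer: 680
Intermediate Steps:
k(l) = 0
N(T) = 0
(N(7) + 34)*20 = (0 + 34)*20 = 34*20 = 680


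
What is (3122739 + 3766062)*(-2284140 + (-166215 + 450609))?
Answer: -13775852244546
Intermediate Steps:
(3122739 + 3766062)*(-2284140 + (-166215 + 450609)) = 6888801*(-2284140 + 284394) = 6888801*(-1999746) = -13775852244546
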